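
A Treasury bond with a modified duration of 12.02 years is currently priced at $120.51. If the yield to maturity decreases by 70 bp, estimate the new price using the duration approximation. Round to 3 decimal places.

Duration approximation: ΔP/P ≈ -D_mod · Δy = -12.02 × (-0.007) = +0.084140.
New price ≈ 120.51 × (1 + 0.084140) = 130.6497114.

$130.650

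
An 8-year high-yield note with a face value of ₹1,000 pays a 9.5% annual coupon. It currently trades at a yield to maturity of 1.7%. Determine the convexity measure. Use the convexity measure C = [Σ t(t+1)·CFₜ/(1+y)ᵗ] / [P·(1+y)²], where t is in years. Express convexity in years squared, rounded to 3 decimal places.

With y = 0.017:
  t   CF        PV=CF/(1+0.017)^t    t·PV        t(t+1)·PV
  1        95.00        93.4120        93.4120         186.8240
  2        95.00        91.8505       183.7011         551.1032
  3        95.00        90.3152       270.9455       1,083.7821
  4        95.00        88.8055       355.2219       1,776.1097
  5        95.00        87.3210       436.6051       2,619.6308
  6        95.00        85.8614       515.1683       3,606.1782
  7        95.00        84.4261       590.9830       4,727.8639
  8     1,095.00       956.8558     7,654.8464      68,893.6179
  Σ                  1,578.8476    10,100.8834      83,445.1099
P = 1,578.8476.
Convexity = Σ t(t+1)·PV / [P·(1+y)²] = 83,445.1099 / (1,578.8476 × 1.034289) = 51.09975.

51.100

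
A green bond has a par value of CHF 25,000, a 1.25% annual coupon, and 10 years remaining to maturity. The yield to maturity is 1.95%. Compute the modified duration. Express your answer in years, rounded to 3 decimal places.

9.260 years

Periodic yield y = 0.0195. First find Macaulay duration:
  t   CF        PV=CF/(1+0.0195)^t    t·PV
  1       312.50       306.5228       306.5228
  2       312.50       300.6599       601.3199
  3       312.50       294.9092       884.7276
  4       312.50       289.2685     1,157.0739
  5       312.50       283.7356     1,418.6781
  6       312.50       278.3086     1,669.8517
  7       312.50       272.9854     1,910.8978
  8       312.50       267.7640     2,142.1120
  9       312.50       262.6425     2,363.7822
  10   25,312.50    20,867.1309   208,671.3085
  Σ                 23,423.9274   221,126.2744
P = 23,423.9274; Macaulay duration = 221,126.2744 / 23,423.9274 = 9.44019 years.
Modified duration = D_Mac / (1 + y) = 9.44019 / 1.0195 = 9.25963 years.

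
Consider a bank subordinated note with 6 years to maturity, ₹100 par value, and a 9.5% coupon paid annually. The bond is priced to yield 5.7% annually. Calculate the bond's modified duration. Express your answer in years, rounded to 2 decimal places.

4.68 years

Periodic yield y = 0.057. First find Macaulay duration:
  t   CF        PV=CF/(1+0.057)^t    t·PV
  1         9.50         8.9877         8.9877
  2         9.50         8.5030        17.0061
  3         9.50         8.0445        24.1335
  4         9.50         7.6107        30.4427
  5         9.50         7.2003        36.0013
  6       109.50        78.5171       471.1025
  Σ                    118.8633       587.6738
P = 118.8633; Macaulay duration = 587.6738 / 118.8633 = 4.94412 years.
Modified duration = D_Mac / (1 + y) = 4.94412 / 1.057 = 4.67750 years.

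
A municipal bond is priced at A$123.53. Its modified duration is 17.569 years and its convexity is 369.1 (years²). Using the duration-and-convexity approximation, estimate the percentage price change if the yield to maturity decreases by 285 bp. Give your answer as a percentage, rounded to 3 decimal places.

Duration effect: -D_mod·Δy = -17.569 × (-0.0285) = +0.5007165
Convexity effect: ½·C·(Δy)² = 0.5 × 369.1 × (-0.0285)² = +0.1499007375
ΔP/P ≈ +0.5007165 + 0.1499007375 = +0.6506172375
= +65.06172375%.

+65.062%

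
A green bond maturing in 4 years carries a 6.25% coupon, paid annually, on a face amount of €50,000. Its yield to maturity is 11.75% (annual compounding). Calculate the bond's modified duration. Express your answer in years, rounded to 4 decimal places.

Periodic yield y = 0.1175. First find Macaulay duration:
  t   CF        PV=CF/(1+0.1175)^t    t·PV
  1     3,125.00     2,796.4206     2,796.4206
  2     3,125.00     2,502.3898     5,004.7796
  3     3,125.00     2,239.2750     6,717.8249
  4    53,125.00    34,065.0331   136,260.1326
  Σ                 41,603.1185   150,779.1576
P = 41,603.1185; Macaulay duration = 150,779.1576 / 41,603.1185 = 3.62423 years.
Modified duration = D_Mac / (1 + y) = 3.62423 / 1.1175 = 3.24316 years.

3.2432 years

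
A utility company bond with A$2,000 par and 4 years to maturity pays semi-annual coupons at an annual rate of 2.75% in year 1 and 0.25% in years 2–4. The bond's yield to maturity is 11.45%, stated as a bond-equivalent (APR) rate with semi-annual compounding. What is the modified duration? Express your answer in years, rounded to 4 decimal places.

Periodic yield y = 0.05725. First find Macaulay duration:
  t   CF        PV=CF/(1+0.05725)^t    t·PV
  1        27.50        26.0109        26.0109
  2        27.50        24.6024        49.2048
  3         2.50         2.1155         6.3464
  4         2.50         2.0009         8.0037
  5         2.50         1.8926         9.4628
  6         2.50         1.7901        10.7405
  7         2.50         1.6932        11.8521
  8     2,002.50     1,282.7764    10,262.2115
  Σ                  1,342.8819    10,383.8327
P = 1,342.8819; Macaulay duration = 10,383.8327 / 1,342.8819 = 7.73250 half-year periods = 3.86625 years.
Modified duration = D_Mac / (1 + y) = 3.86625 / 1.05725 = 3.65689 years.

3.6569 years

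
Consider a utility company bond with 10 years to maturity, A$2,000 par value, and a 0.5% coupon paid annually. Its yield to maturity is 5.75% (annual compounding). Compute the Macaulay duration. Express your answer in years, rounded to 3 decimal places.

9.697 years

Periodic yield y = 0.0575. Discount each cash flow and weight by its year:
  t   CF        PV=CF/(1+0.0575)^t    t·PV
  1        10.00         9.4563         9.4563
  2        10.00         8.9421        17.8842
  3        10.00         8.4559        25.3676
  4        10.00         7.9961        31.9844
  5        10.00         7.5613        37.8066
  6        10.00         7.1502        42.9012
  7        10.00         6.7614        47.3299
  8        10.00         6.3938        51.1502
  9        10.00         6.0461        54.4151
  10    2,010.00     1,149.1912    11,491.9121
  Σ                  1,217.9544    11,810.2076
Price P = Σ PV = 1,217.9544.
Macaulay duration = Σ(t·PV) / P = 11,810.2076 / 1,217.9544 = 9.69676 years.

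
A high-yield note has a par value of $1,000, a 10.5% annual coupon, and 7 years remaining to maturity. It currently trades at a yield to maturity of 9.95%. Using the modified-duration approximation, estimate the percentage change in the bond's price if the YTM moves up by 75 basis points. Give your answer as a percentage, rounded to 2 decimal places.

Periodic yield y = 0.0995. Modified duration first:
  t   CF        PV=CF/(1+0.0995)^t    t·PV
  1       105.00        95.4980        95.4980
  2       105.00        86.8558       173.7116
  3       105.00        78.9957       236.9872
  4       105.00        71.8470       287.3878
  5       105.00        65.3451       326.7256
  6       105.00        59.4317       356.5900
  7     1,105.00       568.8472     3,981.9306
  Σ                  1,026.8204     5,458.8307
P = 1,026.8204; D_Mac = 5.31625 yrs; D_mod = 5.31625/(1+0.0995) = 4.83515 yrs.
ΔP/P ≈ -D_mod · Δy = -4.83515 × (+0.0075) = -0.036264 = -3.6264%.

-3.63%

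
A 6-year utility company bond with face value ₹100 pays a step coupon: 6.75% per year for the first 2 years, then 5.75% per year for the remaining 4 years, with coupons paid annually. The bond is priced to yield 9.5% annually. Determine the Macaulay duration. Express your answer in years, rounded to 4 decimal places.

5.0827 years

Periodic yield y = 0.095. Discount each cash flow and weight by its year:
  t   CF        PV=CF/(1+0.095)^t    t·PV
  1         6.75         6.1644         6.1644
  2         6.75         5.6296        11.2591
  3         5.75         4.3795        13.1385
  4         5.75         3.9996        15.9982
  5         5.75         3.6526        18.2628
  6       105.75        61.3473       368.0840
  Σ                     85.1729       432.9070
Price P = Σ PV = 85.1729.
Macaulay duration = Σ(t·PV) / P = 432.9070 / 85.1729 = 5.08268 years.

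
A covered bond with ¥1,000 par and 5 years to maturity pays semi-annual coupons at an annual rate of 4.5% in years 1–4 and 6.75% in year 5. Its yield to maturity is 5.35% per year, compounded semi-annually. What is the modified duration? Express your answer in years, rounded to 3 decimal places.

4.408 years

Periodic yield y = 0.02675. First find Macaulay duration:
  t   CF        PV=CF/(1+0.02675)^t    t·PV
  1        22.50        21.9138        21.9138
  2        22.50        21.3429        42.6858
  3        22.50        20.7868        62.3605
  4        22.50        20.2453        80.9811
  5        22.50        19.7178        98.5891
  6        22.50        19.2041       115.2247
  7        22.50        18.7038       130.9265
  8        22.50        18.2165       145.7320
  9        33.75        26.6128       239.5156
  10    1,033.75       793.9048     7,939.0476
  Σ                    980.6486     8,876.9767
P = 980.6486; Macaulay duration = 8,876.9767 / 980.6486 = 9.05215 half-year periods = 4.52607 years.
Modified duration = D_Mac / (1 + y) = 4.52607 / 1.02675 = 4.40816 years.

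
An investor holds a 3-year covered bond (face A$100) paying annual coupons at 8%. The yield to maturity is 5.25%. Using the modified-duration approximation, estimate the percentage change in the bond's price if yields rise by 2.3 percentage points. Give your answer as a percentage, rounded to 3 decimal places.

-6.100%

Periodic yield y = 0.0525. Modified duration first:
  t   CF        PV=CF/(1+0.0525)^t    t·PV
  1         8.00         7.6010         7.6010
  2         8.00         7.2218        14.4436
  3       108.00        92.6312       277.8937
  Σ                    107.4540       299.9383
P = 107.4540; D_Mac = 2.79132 yrs; D_mod = 2.79132/(1+0.0525) = 2.65208 yrs.
ΔP/P ≈ -D_mod · Δy = -2.65208 × (+0.023) = -0.060998 = -6.0998%.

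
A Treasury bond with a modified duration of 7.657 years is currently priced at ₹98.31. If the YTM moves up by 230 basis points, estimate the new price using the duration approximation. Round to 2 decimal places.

Duration approximation: ΔP/P ≈ -D_mod · Δy = -7.657 × (+0.023) = -0.176111.
New price ≈ 98.31 × (1 - 0.176111) = 80.99652759.

₹81.00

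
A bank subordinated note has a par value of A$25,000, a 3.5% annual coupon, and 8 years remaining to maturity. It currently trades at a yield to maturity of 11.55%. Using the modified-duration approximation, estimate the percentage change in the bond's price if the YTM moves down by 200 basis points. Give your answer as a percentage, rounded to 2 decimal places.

+12.17%

Periodic yield y = 0.1155. Modified duration first:
  t   CF        PV=CF/(1+0.1155)^t    t·PV
  1       875.00       784.4016       784.4016
  2       875.00       703.1839     1,406.3678
  3       875.00       630.3755     1,891.1265
  4       875.00       565.1058     2,260.4231
  5       875.00       506.5942     2,532.9708
  6       875.00       454.1409     2,724.8453
  7       875.00       407.1187     2,849.8308
  8    25,875.00    10,792.5424    86,340.3388
  Σ                 14,843.4629   100,790.3047
P = 14,843.4629; D_Mac = 6.79022 yrs; D_mod = 6.79022/(1+0.1155) = 6.08715 yrs.
ΔP/P ≈ -D_mod · Δy = -6.08715 × (-0.02) = +0.121743 = +12.1743%.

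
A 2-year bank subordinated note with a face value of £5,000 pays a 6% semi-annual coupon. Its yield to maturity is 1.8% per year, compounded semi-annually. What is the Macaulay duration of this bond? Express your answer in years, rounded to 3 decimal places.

Periodic yield y = 0.009. Discount each cash flow and weight by its period:
  t   CF        PV=CF/(1+0.009)^t    t·PV
  1       150.00       148.6620       148.6620
  2       150.00       147.3360       294.6720
  3       150.00       146.0218       438.0655
  4     5,150.00     4,968.6976    19,874.7903
  Σ                  5,410.7175    20,756.1899
Price P = Σ PV = 5,410.7175.
Macaulay duration = Σ(t·PV) / P = 20,756.1899 / 5,410.7175 = 3.83613 half-year periods.
In years: 3.83613 / 2 = 1.91806 years.

1.918 years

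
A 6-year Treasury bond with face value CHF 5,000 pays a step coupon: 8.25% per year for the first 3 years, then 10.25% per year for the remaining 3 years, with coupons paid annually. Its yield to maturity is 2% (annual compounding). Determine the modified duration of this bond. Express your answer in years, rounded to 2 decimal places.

Periodic yield y = 0.02. First find Macaulay duration:
  t   CF        PV=CF/(1+0.02)^t    t·PV
  1       412.50       404.4118       404.4118
  2       412.50       396.4821       792.9642
  3       412.50       388.7080     1,166.1239
  4       512.50       473.4708     1,893.8831
  5       512.50       464.1870     2,320.9352
  6     5,512.50     4,894.9422    29,369.6535
  Σ                  7,022.2019    35,947.9717
P = 7,022.2019; Macaulay duration = 35,947.9717 / 7,022.2019 = 5.11919 years.
Modified duration = D_Mac / (1 + y) = 5.11919 / 1.02 = 5.01881 years.

5.02 years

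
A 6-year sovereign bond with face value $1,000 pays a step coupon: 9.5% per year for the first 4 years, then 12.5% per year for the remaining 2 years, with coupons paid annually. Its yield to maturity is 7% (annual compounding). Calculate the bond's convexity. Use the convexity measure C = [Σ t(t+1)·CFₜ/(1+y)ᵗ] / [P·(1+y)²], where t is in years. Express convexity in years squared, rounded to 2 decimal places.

28.01

With y = 0.07:
  t   CF        PV=CF/(1+0.07)^t    t·PV        t(t+1)·PV
  1        95.00        88.7850        88.7850         177.5701
  2        95.00        82.9767       165.9534         497.8601
  3        95.00        77.5483       232.6449         930.5796
  4        95.00        72.4750       289.9002       1,449.5009
  5       125.00        89.1233       445.6164       2,673.6982
  6     1,125.00       749.6350     4,497.8100      31,484.6701
  Σ                  1,160.5433     5,720.7099      37,213.8789
P = 1,160.5433.
Convexity = Σ t(t+1)·PV / [P·(1+y)²] = 37,213.8789 / (1,160.5433 × 1.144900) = 28.00761.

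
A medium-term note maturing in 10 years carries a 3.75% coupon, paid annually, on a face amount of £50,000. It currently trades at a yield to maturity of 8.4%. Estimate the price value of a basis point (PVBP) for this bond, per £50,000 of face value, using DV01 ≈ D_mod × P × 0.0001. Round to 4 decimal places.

Periodic yield y = 0.084.
  t   CF        PV=CF/(1+0.084)^t    t·PV
  1     1,875.00     1,729.7048     1,729.7048
  2     1,875.00     1,595.6686     3,191.3373
  3     1,875.00     1,472.0190     4,416.0571
  4     1,875.00     1,357.9511     5,431.8046
  5     1,875.00     1,252.7225     6,263.6123
  6     1,875.00     1,155.6480     6,933.8881
  7     1,875.00     1,066.0960     7,462.6717
  8     1,875.00       983.4834     7,867.8668
  9     1,875.00       907.2725     8,165.4522
  10   51,875.00    23,156.0931   231,560.9314
  Σ                 34,676.6590   283,023.3262
P = 34,676.6590; D_Mac = 8.16178 yrs; D_mod = 7.52932 yrs.
DV01 ≈ 7.52932 × 34,676.6590 × 0.0001 = 26.109163.

£26.1092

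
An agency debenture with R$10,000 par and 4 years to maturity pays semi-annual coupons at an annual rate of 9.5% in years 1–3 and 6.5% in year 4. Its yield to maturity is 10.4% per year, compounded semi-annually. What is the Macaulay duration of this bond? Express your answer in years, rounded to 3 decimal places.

Periodic yield y = 0.052. Discount each cash flow and weight by its period:
  t   CF        PV=CF/(1+0.052)^t    t·PV
  1       475.00       451.5209       451.5209
  2       475.00       429.2024       858.4048
  3       475.00       407.9871     1,223.9612
  4       475.00       387.8204     1,551.2816
  5       475.00       368.6506     1,843.2529
  6       475.00       350.4283     2,102.5698
  7       325.00       227.9151     1,595.4060
  8    10,325.00     6,882.7840    55,062.2722
  Σ                  9,506.3088    64,688.6693
Price P = Σ PV = 9,506.3088.
Macaulay duration = Σ(t·PV) / P = 64,688.6693 / 9,506.3088 = 6.80481 half-year periods.
In years: 6.80481 / 2 = 3.40241 years.

3.402 years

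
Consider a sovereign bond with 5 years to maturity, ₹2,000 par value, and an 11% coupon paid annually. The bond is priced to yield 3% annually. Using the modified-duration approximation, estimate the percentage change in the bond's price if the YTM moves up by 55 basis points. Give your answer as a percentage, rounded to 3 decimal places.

-2.265%

Periodic yield y = 0.03. Modified duration first:
  t   CF        PV=CF/(1+0.03)^t    t·PV
  1       220.00       213.5922       213.5922
  2       220.00       207.3711       414.7422
  3       220.00       201.3312       603.9935
  4       220.00       195.4672       781.8686
  5     2,220.00     1,914.9915     9,574.9575
  Σ                  2,732.7531    11,589.1540
P = 2,732.7531; D_Mac = 4.24083 yrs; D_mod = 4.24083/(1+0.03) = 4.11732 yrs.
ΔP/P ≈ -D_mod · Δy = -4.11732 × (+0.0055) = -0.022645 = -2.2645%.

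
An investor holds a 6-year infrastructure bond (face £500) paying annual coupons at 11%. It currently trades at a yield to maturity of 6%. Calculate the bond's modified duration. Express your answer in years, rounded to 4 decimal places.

4.5670 years

Periodic yield y = 0.06. First find Macaulay duration:
  t   CF        PV=CF/(1+0.06)^t    t·PV
  1        55.00        51.8868        51.8868
  2        55.00        48.9498        97.8996
  3        55.00        46.1791       138.5372
  4        55.00        43.5652       174.2606
  5        55.00        41.0992       205.4960
  6       555.00       391.2531     2,347.5186
  Σ                    622.9331     3,015.5988
P = 622.9331; Macaulay duration = 3,015.5988 / 622.9331 = 4.84097 years.
Modified duration = D_Mac / (1 + y) = 4.84097 / 1.06 = 4.56695 years.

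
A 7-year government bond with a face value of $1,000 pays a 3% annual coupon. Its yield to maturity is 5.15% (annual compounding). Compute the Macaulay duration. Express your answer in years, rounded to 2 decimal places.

6.37 years

Periodic yield y = 0.0515. Discount each cash flow and weight by its year:
  t   CF        PV=CF/(1+0.0515)^t    t·PV
  1        30.00        28.5307        28.5307
  2        30.00        27.1333        54.2666
  3        30.00        25.8044        77.4131
  4        30.00        24.5405        98.1622
  5        30.00        23.3386       116.6930
  6        30.00        22.1955       133.1732
  7     1,030.00       724.7234     5,073.0638
  Σ                    876.2664     5,581.3026
Price P = Σ PV = 876.2664.
Macaulay duration = Σ(t·PV) / P = 5,581.3026 / 876.2664 = 6.36941 years.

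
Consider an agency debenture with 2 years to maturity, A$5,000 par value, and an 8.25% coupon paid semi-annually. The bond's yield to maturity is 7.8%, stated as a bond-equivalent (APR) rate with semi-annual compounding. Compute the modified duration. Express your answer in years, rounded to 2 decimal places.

Periodic yield y = 0.039. First find Macaulay duration:
  t   CF        PV=CF/(1+0.039)^t    t·PV
  1       206.25       198.5082       198.5082
  2       206.25       191.0570       382.1139
  3       206.25       183.8854       551.6563
  4     5,206.25     4,467.4822    17,869.9287
  Σ                  5,040.9327    19,002.2071
P = 5,040.9327; Macaulay duration = 19,002.2071 / 5,040.9327 = 3.76958 half-year periods = 1.88479 years.
Modified duration = D_Mac / (1 + y) = 1.88479 / 1.039 = 1.81404 years.

1.81 years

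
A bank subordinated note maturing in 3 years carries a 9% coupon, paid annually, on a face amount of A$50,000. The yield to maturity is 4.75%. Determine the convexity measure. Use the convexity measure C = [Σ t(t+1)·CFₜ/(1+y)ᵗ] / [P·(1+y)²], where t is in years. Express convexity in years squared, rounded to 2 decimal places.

9.83

With y = 0.0475:
  t   CF        PV=CF/(1+0.0475)^t    t·PV        t(t+1)·PV
  1     4,500.00     4,295.9427     4,295.9427       8,591.8854
  2     4,500.00     4,101.1386     8,202.2773      24,606.8318
  3    54,500.00    47,417.0365   142,251.1094     569,004.4376
  Σ                 55,814.1178   154,749.3294     602,203.1548
P = 55,814.1178.
Convexity = Σ t(t+1)·PV / [P·(1+y)²] = 602,203.1548 / (55,814.1178 × 1.097256) = 9.83311.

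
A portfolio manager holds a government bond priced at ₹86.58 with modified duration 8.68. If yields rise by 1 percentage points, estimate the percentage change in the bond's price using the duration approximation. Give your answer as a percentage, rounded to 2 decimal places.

-8.68%

Duration approximation: ΔP/P ≈ -D_mod · Δy = -8.68 × (+0.01) = -0.086800.
As a percentage: -8.6800%.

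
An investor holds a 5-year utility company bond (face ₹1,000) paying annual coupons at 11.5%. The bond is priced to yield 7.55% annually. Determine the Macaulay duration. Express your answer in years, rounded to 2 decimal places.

4.14 years

Periodic yield y = 0.0755. Discount each cash flow and weight by its year:
  t   CF        PV=CF/(1+0.0755)^t    t·PV
  1       115.00       106.9270       106.9270
  2       115.00        99.4207       198.8415
  3       115.00        92.4414       277.3243
  4       115.00        85.9520       343.8082
  5     1,115.00       774.8592     3,874.2960
  Σ                  1,159.6004     4,801.1969
Price P = Σ PV = 1,159.6004.
Macaulay duration = Σ(t·PV) / P = 4,801.1969 / 1,159.6004 = 4.14039 years.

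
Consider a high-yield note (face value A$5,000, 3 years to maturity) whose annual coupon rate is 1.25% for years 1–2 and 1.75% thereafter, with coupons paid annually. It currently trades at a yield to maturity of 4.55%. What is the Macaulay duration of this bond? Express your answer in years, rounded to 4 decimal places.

Periodic yield y = 0.0455. Discount each cash flow and weight by its year:
  t   CF        PV=CF/(1+0.0455)^t    t·PV
  1        62.50        59.7800        59.7800
  2        62.50        57.1784       114.3568
  3     5,087.50     4,451.7658    13,355.2975
  Σ                  4,568.7242    13,529.4343
Price P = Σ PV = 4,568.7242.
Macaulay duration = Σ(t·PV) / P = 13,529.4343 / 4,568.7242 = 2.96132 years.

2.9613 years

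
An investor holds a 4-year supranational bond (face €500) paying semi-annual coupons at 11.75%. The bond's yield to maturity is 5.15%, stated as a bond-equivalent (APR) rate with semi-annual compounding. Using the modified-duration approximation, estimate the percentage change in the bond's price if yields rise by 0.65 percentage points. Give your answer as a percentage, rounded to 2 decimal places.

-2.14%

Periodic yield y = 0.02575. Modified duration first:
  t   CF        PV=CF/(1+0.02575)^t    t·PV
  1       29.375        28.6376        28.6376
  2       29.375        27.9187        55.8374
  3       29.375        27.2178        81.6535
  4       29.375        26.5346       106.1382
  5       29.375        25.8684       129.3422
  6       29.375        25.2190       151.3143
  7       29.375        24.5860       172.1017
  8      529.375       431.9478     3,455.5821
  Σ                    617.9298     4,180.6069
P = 617.9298; D_Mac = 6.76550 half-year periods = 3.38275 yrs; D_mod = 3.38275/(1+0.02575) = 3.29783 yrs.
ΔP/P ≈ -D_mod · Δy = -3.29783 × (+0.0065) = -0.021436 = -2.1436%.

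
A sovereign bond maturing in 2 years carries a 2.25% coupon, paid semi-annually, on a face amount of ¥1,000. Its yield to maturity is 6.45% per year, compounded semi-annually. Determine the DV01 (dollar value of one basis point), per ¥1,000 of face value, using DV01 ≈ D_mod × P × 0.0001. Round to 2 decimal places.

¥0.18

Periodic yield y = 0.03225.
  t   CF        PV=CF/(1+0.03225)^t    t·PV
  1        11.25        10.8985        10.8985
  2        11.25        10.5580        21.1161
  3        11.25        10.2282        30.6845
  4     1,011.25       890.6744     3,562.6976
  Σ                    922.3591     3,625.3967
P = 922.3591; D_Mac = 3.93057 half-year periods = 1.96528 yrs; D_mod = 1.90388 yrs.
DV01 ≈ 1.90388 × 922.3591 × 0.0001 = 0.175607.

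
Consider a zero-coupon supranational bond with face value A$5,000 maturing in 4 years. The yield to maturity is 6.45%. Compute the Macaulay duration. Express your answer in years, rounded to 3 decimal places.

4.000 years

A zero-coupon bond has a single cash flow at maturity, so its Macaulay duration equals its maturity: 4 years.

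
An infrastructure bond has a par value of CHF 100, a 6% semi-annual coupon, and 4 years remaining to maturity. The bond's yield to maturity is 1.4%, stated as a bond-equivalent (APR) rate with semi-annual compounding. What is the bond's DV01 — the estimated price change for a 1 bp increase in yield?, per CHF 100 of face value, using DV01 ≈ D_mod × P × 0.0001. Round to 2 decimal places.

CHF 0.04

Periodic yield y = 0.007.
  t   CF        PV=CF/(1+0.007)^t    t·PV
  1         3.00         2.9791         2.9791
  2         3.00         2.9584         5.9169
  3         3.00         2.9379         8.8136
  4         3.00         2.9174        11.6698
  5         3.00         2.8972        14.4858
  6         3.00         2.8770        17.2622
  7         3.00         2.8570        19.9992
  8       103.00        97.4095       779.2763
  Σ                    117.8337       860.4029
P = 117.8337; D_Mac = 7.30184 half-year periods = 3.65092 yrs; D_mod = 3.62554 yrs.
DV01 ≈ 3.62554 × 117.8337 × 0.0001 = 0.042721.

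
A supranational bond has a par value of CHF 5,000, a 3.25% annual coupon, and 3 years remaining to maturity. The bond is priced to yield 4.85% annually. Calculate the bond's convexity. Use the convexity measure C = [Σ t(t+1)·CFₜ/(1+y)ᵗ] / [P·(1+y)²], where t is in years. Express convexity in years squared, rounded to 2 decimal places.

10.45

With y = 0.0485:
  t   CF        PV=CF/(1+0.0485)^t    t·PV        t(t+1)·PV
  1       162.50       154.9833       154.9833         309.9666
  2       162.50       147.8143       295.6286         886.8859
  3     5,162.50     4,478.7287    13,436.1862      53,744.7450
  Σ                  4,781.5264    13,886.7982      54,941.5975
P = 4,781.5264.
Convexity = Σ t(t+1)·PV / [P·(1+y)²] = 54,941.5975 / (4,781.5264 × 1.099352) = 10.45196.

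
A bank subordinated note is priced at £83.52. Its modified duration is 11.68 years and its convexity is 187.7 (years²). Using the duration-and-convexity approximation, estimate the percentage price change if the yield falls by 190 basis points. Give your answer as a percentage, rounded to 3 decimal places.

+25.580%

Duration effect: -D_mod·Δy = -11.68 × (-0.019) = +0.221920
Convexity effect: ½·C·(Δy)² = 0.5 × 187.7 × (-0.019)² = +0.03387985
ΔP/P ≈ +0.221920 + 0.03387985 = +0.25579985
= +25.579985%.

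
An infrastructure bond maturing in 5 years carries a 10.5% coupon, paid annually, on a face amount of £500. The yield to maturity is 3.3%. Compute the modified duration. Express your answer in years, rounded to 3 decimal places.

4.122 years

Periodic yield y = 0.033. First find Macaulay duration:
  t   CF        PV=CF/(1+0.033)^t    t·PV
  1        52.50        50.8228        50.8228
  2        52.50        49.1993        98.3985
  3        52.50        47.6276       142.8827
  4        52.50        46.1061       184.4242
  5       552.50       469.7109     2,348.5547
  Σ                    663.4667     2,825.0830
P = 663.4667; Macaulay duration = 2,825.0830 / 663.4667 = 4.25806 years.
Modified duration = D_Mac / (1 + y) = 4.25806 / 1.033 = 4.12204 years.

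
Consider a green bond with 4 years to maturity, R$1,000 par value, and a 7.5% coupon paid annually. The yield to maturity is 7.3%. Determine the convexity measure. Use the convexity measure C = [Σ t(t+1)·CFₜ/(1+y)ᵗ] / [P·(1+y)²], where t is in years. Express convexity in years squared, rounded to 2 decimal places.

15.08

With y = 0.073:
  t   CF        PV=CF/(1+0.073)^t    t·PV        t(t+1)·PV
  1        75.00        69.8975        69.8975         139.7950
  2        75.00        65.1421       130.2842         390.8527
  3        75.00        60.7103       182.1308         728.5231
  4     1,075.00       810.9789     3,243.9158      16,219.5788
  Σ                  1,006.7288     3,626.2282      17,478.7496
P = 1,006.7288.
Convexity = Σ t(t+1)·PV / [P·(1+y)²] = 17,478.7496 / (1,006.7288 × 1.151329) = 15.07990.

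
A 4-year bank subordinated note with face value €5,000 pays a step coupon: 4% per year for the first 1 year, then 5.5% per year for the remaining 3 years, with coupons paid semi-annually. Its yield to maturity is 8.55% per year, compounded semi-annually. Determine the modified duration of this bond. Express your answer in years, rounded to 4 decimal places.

Periodic yield y = 0.04275. First find Macaulay duration:
  t   CF        PV=CF/(1+0.04275)^t    t·PV
  1       100.00        95.9003        95.9003
  2       100.00        91.9686       183.9372
  3       137.50       121.2724       363.8173
  4       137.50       116.3006       465.2023
  5       137.50       111.5326       557.6628
  6       137.50       106.9600       641.7602
  7       137.50       102.5749       718.0246
  8     5,137.50     3,675.4477    29,403.5816
  Σ                  4,421.9571    32,429.8863
P = 4,421.9571; Macaulay duration = 32,429.8863 / 4,421.9571 = 7.33383 half-year periods = 3.66692 years.
Modified duration = D_Mac / (1 + y) = 3.66692 / 1.04275 = 3.51658 years.

3.5166 years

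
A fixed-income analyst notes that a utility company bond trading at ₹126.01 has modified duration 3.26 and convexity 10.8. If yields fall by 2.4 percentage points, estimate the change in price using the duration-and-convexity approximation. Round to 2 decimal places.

+₹10.25

Duration effect: -D_mod·Δy = -3.26 × (-0.024) = +0.078240
Convexity effect: ½·C·(Δy)² = 0.5 × 10.8 × (-0.024)² = +0.0031104
ΔP/P ≈ +0.078240 + 0.0031104 = +0.0813504
ΔP ≈ 126.01 × (+0.0813504) = +10.250963904.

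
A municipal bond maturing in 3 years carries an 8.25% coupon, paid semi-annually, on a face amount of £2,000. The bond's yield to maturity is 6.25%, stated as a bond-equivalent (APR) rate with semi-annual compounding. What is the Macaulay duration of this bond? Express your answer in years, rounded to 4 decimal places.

Periodic yield y = 0.03125. Discount each cash flow and weight by its period:
  t   CF        PV=CF/(1+0.03125)^t    t·PV
  1        82.50        80.0000        80.0000
  2        82.50        77.5758       155.1515
  3        82.50        75.2250       225.6749
  4        82.50        72.9454       291.7817
  5        82.50        70.7350       353.6748
  6     2,082.50     1,731.4153    10,388.4916
  Σ                  2,107.8964    11,494.7746
Price P = Σ PV = 2,107.8964.
Macaulay duration = Σ(t·PV) / P = 11,494.7746 / 2,107.8964 = 5.45320 half-year periods.
In years: 5.45320 / 2 = 2.72660 years.

2.7266 years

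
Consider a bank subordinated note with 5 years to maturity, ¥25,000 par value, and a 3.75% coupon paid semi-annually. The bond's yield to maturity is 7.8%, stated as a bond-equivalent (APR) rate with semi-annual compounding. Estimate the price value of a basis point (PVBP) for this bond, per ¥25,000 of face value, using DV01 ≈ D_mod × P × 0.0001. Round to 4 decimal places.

¥9.1596

Periodic yield y = 0.039.
  t   CF        PV=CF/(1+0.039)^t    t·PV
  1       468.75       451.1550       451.1550
  2       468.75       434.2204       868.4407
  3       468.75       417.9214     1,253.7643
  4       468.75       402.2343     1,608.9372
  5       468.75       387.1360     1,935.6799
  6       468.75       372.6044     2,235.6265
  7       468.75       358.6183     2,510.3281
  8       468.75       345.1572     2,761.2574
  9       468.75       332.2013     2,989.8119
  10   25,468.75    17,372.0934   173,720.9337
  Σ                 20,873.3416   190,335.9346
P = 20,873.3416; D_Mac = 9.11861 half-year periods = 4.55931 yrs; D_mod = 4.38817 yrs.
DV01 ≈ 4.38817 × 20,873.3416 × 0.0001 = 9.159573.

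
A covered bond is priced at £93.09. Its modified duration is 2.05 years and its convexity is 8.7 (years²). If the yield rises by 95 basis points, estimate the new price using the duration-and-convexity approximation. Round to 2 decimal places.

Duration effect: -D_mod·Δy = -2.05 × (+0.0095) = -0.019475
Convexity effect: ½·C·(Δy)² = 0.5 × 8.7 × (0.0095)² = +0.0003925875
ΔP/P ≈ -0.019475 + 0.0003925875 = -0.0190824125
New price ≈ 93.09 × (1 - 0.0190824125) = 91.313618220375.

£91.31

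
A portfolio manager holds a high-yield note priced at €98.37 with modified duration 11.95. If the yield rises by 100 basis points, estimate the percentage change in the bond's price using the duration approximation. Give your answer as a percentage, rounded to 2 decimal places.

Duration approximation: ΔP/P ≈ -D_mod · Δy = -11.95 × (+0.01) = -0.119500.
As a percentage: -11.9500%.

-11.95%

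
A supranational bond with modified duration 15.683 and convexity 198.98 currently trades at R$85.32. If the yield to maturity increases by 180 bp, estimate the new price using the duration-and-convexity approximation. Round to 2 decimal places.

Duration effect: -D_mod·Δy = -15.683 × (+0.018) = -0.282294
Convexity effect: ½·C·(Δy)² = 0.5 × 198.98 × (0.018)² = +0.03223476
ΔP/P ≈ -0.282294 + 0.03223476 = -0.25005924
New price ≈ 85.32 × (1 - 0.25005924) = 63.9849456432.

R$63.98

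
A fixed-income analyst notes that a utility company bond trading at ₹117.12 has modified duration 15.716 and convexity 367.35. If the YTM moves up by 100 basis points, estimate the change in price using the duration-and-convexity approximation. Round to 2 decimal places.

Duration effect: -D_mod·Δy = -15.716 × (+0.01) = -0.157160
Convexity effect: ½·C·(Δy)² = 0.5 × 367.35 × (0.01)² = +0.0183675
ΔP/P ≈ -0.157160 + 0.0183675 = -0.1387925
ΔP ≈ 117.12 × (-0.1387925) = -16.2553776.

-₹16.26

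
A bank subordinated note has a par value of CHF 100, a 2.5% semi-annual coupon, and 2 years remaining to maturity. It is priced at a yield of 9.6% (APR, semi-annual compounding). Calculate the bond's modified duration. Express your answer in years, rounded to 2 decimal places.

1.87 years

Periodic yield y = 0.048. First find Macaulay duration:
  t   CF        PV=CF/(1+0.048)^t    t·PV
  1         1.25         1.1927         1.1927
  2         1.25         1.1381         2.2762
  3         1.25         1.0860         3.2580
  4       101.25        83.9363       335.7453
  Σ                     87.3532       342.4722
P = 87.3532; Macaulay duration = 342.4722 / 87.3532 = 3.92055 half-year periods = 1.96027 years.
Modified duration = D_Mac / (1 + y) = 1.96027 / 1.048 = 1.87049 years.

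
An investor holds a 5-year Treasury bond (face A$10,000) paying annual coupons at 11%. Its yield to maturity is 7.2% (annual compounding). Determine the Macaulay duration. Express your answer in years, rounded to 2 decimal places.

4.17 years

Periodic yield y = 0.072. Discount each cash flow and weight by its year:
  t   CF        PV=CF/(1+0.072)^t    t·PV
  1     1,100.00     1,026.1194     1,026.1194
  2     1,100.00       957.2009     1,914.4019
  3     1,100.00       892.9113     2,678.7340
  4     1,100.00       832.9397     3,331.7587
  5    11,100.00     7,840.5956    39,202.9778
  Σ                 11,549.7669    48,153.9917
Price P = Σ PV = 11,549.7669.
Macaulay duration = Σ(t·PV) / P = 48,153.9917 / 11,549.7669 = 4.16926 years.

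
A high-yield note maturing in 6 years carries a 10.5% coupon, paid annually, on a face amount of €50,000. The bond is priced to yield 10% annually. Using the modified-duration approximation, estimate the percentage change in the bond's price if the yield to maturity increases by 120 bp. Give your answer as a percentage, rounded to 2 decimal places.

-5.19%

Periodic yield y = 0.1. Modified duration first:
  t   CF        PV=CF/(1+0.1)^t    t·PV
  1     5,250.00     4,772.7273     4,772.7273
  2     5,250.00     4,338.8430     8,677.6860
  3     5,250.00     3,944.4027    11,833.2081
  4     5,250.00     3,585.8206    14,343.2826
  5     5,250.00     3,259.8369    16,299.1847
  6    55,250.00    31,187.1846   187,123.1078
  Σ                 51,088.8152   243,049.1964
P = 51,088.8152; D_Mac = 4.75739 yrs; D_mod = 4.75739/(1+0.1) = 4.32490 yrs.
ΔP/P ≈ -D_mod · Δy = -4.32490 × (+0.012) = -0.051899 = -5.1899%.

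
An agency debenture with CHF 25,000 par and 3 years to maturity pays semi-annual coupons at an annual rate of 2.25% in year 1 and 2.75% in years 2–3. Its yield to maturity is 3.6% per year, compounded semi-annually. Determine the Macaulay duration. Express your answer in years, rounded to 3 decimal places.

2.909 years

Periodic yield y = 0.018. Discount each cash flow and weight by its period:
  t   CF        PV=CF/(1+0.018)^t    t·PV
  1       281.25       276.2770       276.2770
  2       281.25       271.3920       542.7839
  3       343.75       325.8362       977.5087
  4       343.75       320.0749     1,280.2995
  5       343.75       314.4154     1,572.0770
  6    25,343.75    22,771.1103   136,626.6621
  Σ                 24,279.1058   141,275.6083
Price P = Σ PV = 24,279.1058.
Macaulay duration = Σ(t·PV) / P = 141,275.6083 / 24,279.1058 = 5.81881 half-year periods.
In years: 5.81881 / 2 = 2.90941 years.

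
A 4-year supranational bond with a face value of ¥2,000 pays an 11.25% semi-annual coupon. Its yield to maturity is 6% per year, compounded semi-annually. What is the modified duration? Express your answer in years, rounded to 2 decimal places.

Periodic yield y = 0.03. First find Macaulay duration:
  t   CF        PV=CF/(1+0.03)^t    t·PV
  1       112.50       109.2233       109.2233
  2       112.50       106.0420       212.0841
  3       112.50       102.9534       308.8603
  4       112.50        99.9548       399.8192
  5       112.50        97.0435       485.2174
  6       112.50        94.2170       565.3019
  7       112.50        91.4728       640.3096
  8     2,112.50     1,667.6270    13,341.0161
  Σ                  2,368.5338    16,061.8318
P = 2,368.5338; Macaulay duration = 16,061.8318 / 2,368.5338 = 6.78134 half-year periods = 3.39067 years.
Modified duration = D_Mac / (1 + y) = 3.39067 / 1.03 = 3.29191 years.

3.29 years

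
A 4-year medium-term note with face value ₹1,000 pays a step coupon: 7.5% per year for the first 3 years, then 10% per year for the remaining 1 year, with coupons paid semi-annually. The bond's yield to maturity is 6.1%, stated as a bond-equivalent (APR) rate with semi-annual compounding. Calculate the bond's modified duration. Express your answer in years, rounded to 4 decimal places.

Periodic yield y = 0.0305. First find Macaulay duration:
  t   CF        PV=CF/(1+0.0305)^t    t·PV
  1        37.50        36.3901        36.3901
  2        37.50        35.3131        70.6261
  3        37.50        34.2679       102.8036
  4        37.50        33.2536       133.0146
  5        37.50        32.2694       161.3471
  6        37.50        31.3143       187.8861
  7        50.00        40.5167       283.6169
  8     1,050.00       825.6678     6,605.3421
  Σ                  1,068.9929     7,581.0267
P = 1,068.9929; Macaulay duration = 7,581.0267 / 1,068.9929 = 7.09175 half-year periods = 3.54587 years.
Modified duration = D_Mac / (1 + y) = 3.54587 / 1.0305 = 3.44092 years.

3.4409 years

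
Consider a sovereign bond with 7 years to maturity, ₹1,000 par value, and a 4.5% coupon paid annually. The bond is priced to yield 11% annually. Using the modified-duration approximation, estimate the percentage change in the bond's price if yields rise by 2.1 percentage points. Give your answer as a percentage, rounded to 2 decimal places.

-11.27%

Periodic yield y = 0.11. Modified duration first:
  t   CF        PV=CF/(1+0.11)^t    t·PV
  1        45.00        40.5405        40.5405
  2        45.00        36.5230        73.0460
  3        45.00        32.9036        98.7108
  4        45.00        29.6429       118.5716
  5        45.00        26.7053       133.5265
  6        45.00        24.0588       144.3530
  7     1,045.00       503.3330     3,523.3313
  Σ                    693.7072     4,132.0798
P = 693.7072; D_Mac = 5.95652 yrs; D_mod = 5.95652/(1+0.11) = 5.36623 yrs.
ΔP/P ≈ -D_mod · Δy = -5.36623 × (+0.021) = -0.112691 = -11.2691%.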